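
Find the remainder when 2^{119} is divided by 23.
By Fermat: 2^{22} ≡ 1 (mod 23). 119 = 5×22 + 9. So 2^{119} ≡ 2^{9} ≡ 6 (mod 23)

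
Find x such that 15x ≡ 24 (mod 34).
22

Since gcd(15, 34) = 1 divides 24, a solution exists.
Multiply both sides by the inverse of 15 mod 34:
  15^(-1) mod 34 = 25
  x ≡ 25 × 24 ≡ 600 ≡ 22 (mod 34)
Verification: 15 × 22 = 330 = 9 × 34 + 24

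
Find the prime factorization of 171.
3^2 × 19

Divide by primes starting from smallest:
171 ÷ 3 = 57
57 ÷ 3 = 19
19 ÷ 19 = 1

171 = 3^2 × 19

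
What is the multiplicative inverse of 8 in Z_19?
12

Using Extended Euclidean Algorithm:
gcd(8, 19) = 1
Bezout coefficients: 8 × -7 + 19 × 3 = 1
So 8 × -7 ≡ 1 (mod 19)
The inverse is -7 mod 19 = 12
Verification: 8 × 12 = 96 = 5 × 19 + 1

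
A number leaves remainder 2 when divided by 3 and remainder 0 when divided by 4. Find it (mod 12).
M = 3 × 4 = 12. M₁ = 4, y₁ ≡ 1 (mod 3). M₂ = 3, y₂ ≡ 3 (mod 4). y = 2×4×1 + 0×3×3 ≡ 8 (mod 12)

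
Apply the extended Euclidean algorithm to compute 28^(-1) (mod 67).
Extended GCD: 28(12) + 67(-5) = 1. So 28^(-1) ≡ 12 ≡ 12 (mod 67). Verify: 28 × 12 = 336 ≡ 1 (mod 67)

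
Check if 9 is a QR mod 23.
By Euler's criterion: 9^{11} ≡ 1 (mod 23). Since this equals 1, 9 is a QR.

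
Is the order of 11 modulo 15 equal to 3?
No, the actual order is 2, not 3.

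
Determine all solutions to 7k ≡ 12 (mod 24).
12

Since gcd(7, 24) = 1 divides 12, a solution exists.
Multiply both sides by the inverse of 7 mod 24:
  7^(-1) mod 24 = 7
  x ≡ 7 × 12 ≡ 84 ≡ 12 (mod 24)
Verification: 7 × 12 = 84 = 3 × 24 + 12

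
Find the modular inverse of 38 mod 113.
38^(-1) ≡ 3 (mod 113). Verification: 38 × 3 = 114 ≡ 1 (mod 113)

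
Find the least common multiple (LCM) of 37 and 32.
1184

First find GCD(37, 32) using the Euclidean algorithm:
37 = 1 × 32 + 5
32 = 6 × 5 + 2
5 = 2 × 2 + 1
2 = 2 × 1 + 0
GCD(37, 32) = 1

LCM formula: LCM(a, b) = (a × b) / GCD(a, b)
LCM(37, 32) = (37 × 32) / 1
LCM(37, 32) = 1184 / 1
LCM(37, 32) = 1184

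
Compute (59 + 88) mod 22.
15

(59 + 88) = 147
147 mod 22 = 15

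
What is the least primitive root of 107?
2

A primitive root g modulo p has order p-1 = 106
Prime divisors of 106: [2, 53]
g is a primitive root iff g^(106/q) ≢ 1 (mod 107) for each prime divisor q
Testing small values:
  g = 2: 2^53 ≡ 106, 2^2 ≡ 4 (mod 107) → none is 1, primitive root!
The smallest primitive root is 2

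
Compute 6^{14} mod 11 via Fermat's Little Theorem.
9

By Fermat's Little Theorem, a^(p-1) ≡ 1 (mod p) for prime p and gcd(a, p) = 1
Here p = 11, so 6^10 ≡ 1 (mod 11)
We can reduce the exponent: 14 mod 10 = 4
So 6^14 ≡ 6^4 (mod 11)
Computing: 6^4 mod 11 = 9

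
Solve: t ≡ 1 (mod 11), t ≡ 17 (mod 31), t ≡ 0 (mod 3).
M = 11 × 31 × 3 = 1023. M₁ = 93, y₁ ≡ 9 (mod 11). M₂ = 33, y₂ ≡ 16 (mod 31). M₃ = 341, y₃ ≡ 2 (mod 3). t = 1×93×9 + 17×33×16 + 0×341×2 ≡ 606 (mod 1023)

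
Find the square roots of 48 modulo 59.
The square roots of 48 mod 59 are 15 and 44. Verify: 15² = 225 ≡ 48 (mod 59)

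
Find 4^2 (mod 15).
2 = 2 (binary 10). Repeated squaring mod 15: 4^1 ≡ 4; 4^2 ≡ 4² = 16 ≡ 1. So 4^2 ≡ 1 (mod 15).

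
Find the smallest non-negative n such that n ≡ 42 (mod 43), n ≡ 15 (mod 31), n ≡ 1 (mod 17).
8943

Using the Chinese Remainder Theorem:
M = product of moduli = 22661
For equation 1: M_1 = 527, 527 ≡ 11 (mod 43), inverse of 527 mod 43 is 4 (check: 11 × 4 = 44 ≡ 1 (mod 43))
For equation 2: M_2 = 731, 731 ≡ 18 (mod 31), inverse of 731 mod 31 is 19 (check: 18 × 19 = 342 ≡ 1 (mod 31))
For equation 3: M_3 = 1333, 1333 ≡ 7 (mod 17), inverse of 1333 mod 17 is 5 (check: 7 × 5 = 35 ≡ 1 (mod 17))
Combine: n ≡ Σ r_i×M_i×(M_i⁻¹ mod m_i) = 42×527×4 + 15×731×19 + 1×1333×5 = 88536 + 208335 + 6665 = 303536
303536 mod 22661 = 8943
n ≡ 8943 (mod 22661)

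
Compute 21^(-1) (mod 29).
21^(-1) ≡ 18 (mod 29). Verification: 21 × 18 = 378 ≡ 1 (mod 29)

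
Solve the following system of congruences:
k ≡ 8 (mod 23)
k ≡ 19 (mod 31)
422

Using the Chinese Remainder Theorem:
M = product of moduli = 713
For equation 1: M_1 = 31, 31 ≡ 8 (mod 23), inverse of 31 mod 23 is 3 (check: 8 × 3 = 24 ≡ 1 (mod 23))
For equation 2: M_2 = 23, 23 ≡ 23 (mod 31), inverse of 23 mod 31 is 27 (check: 23 × 27 = 621 ≡ 1 (mod 31))
Combine: k ≡ Σ r_i×M_i×(M_i⁻¹ mod m_i) = 8×31×3 + 19×23×27 = 744 + 11799 = 12543
12543 mod 713 = 422
k ≡ 422 (mod 713)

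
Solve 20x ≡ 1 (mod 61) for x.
20^(-1) ≡ 58 (mod 61). Verification: 20 × 58 = 1160 ≡ 1 (mod 61)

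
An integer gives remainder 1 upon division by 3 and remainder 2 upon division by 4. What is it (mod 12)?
M = 3 × 4 = 12. M₁ = 4, y₁ ≡ 1 (mod 3). M₂ = 3, y₂ ≡ 3 (mod 4). t = 1×4×1 + 2×3×3 ≡ 10 (mod 12). The smallest positive such number is 10.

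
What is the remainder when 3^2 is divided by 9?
2 = 2 (binary 10). Repeated squaring mod 9: 3^1 ≡ 3; 3^2 ≡ 3² = 9 ≡ 0. So 3^2 ≡ 0 (mod 9).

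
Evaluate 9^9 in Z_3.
9 ≡ 0 (mod 3). 9 = 8 + 1 (binary 1001). Repeated squaring mod 3: 0^1 ≡ 0; 0^2 ≡ 0² = 0 ≡ 0; 0^4 ≡ 0² = 0 ≡ 0; 0^8 ≡ 0² = 0 ≡ 0. Multiply: 9^9 ≡ 0^8 × 0^1 ≡ 0 × 0 (mod 3): 0 × 0 = 0 ≡ 0. So 9^9 ≡ 0 (mod 3).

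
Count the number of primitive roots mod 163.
Number of primitive roots mod 163 = φ(162) = 54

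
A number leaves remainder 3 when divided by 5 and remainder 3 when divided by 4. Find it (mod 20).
M = 5 × 4 = 20. M₁ = 4, y₁ ≡ 4 (mod 5). M₂ = 5, y₂ ≡ 1 (mod 4). k = 3×4×4 + 3×5×1 ≡ 3 (mod 20)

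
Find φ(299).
264

Prime factorization: 299 = 13 × 23
Using the formula φ(n) = n × Π(1 - 1/p) for each prime factor p:
φ(299) = 299 × (1 - 1/13) × (1 - 1/23)
φ(299) = 264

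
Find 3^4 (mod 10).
4 = 4 (binary 100). Repeated squaring mod 10: 3^1 ≡ 3; 3^2 ≡ 3² = 9 ≡ 9; 3^4 ≡ 9² = 81 ≡ 1. So 3^4 ≡ 1 (mod 10).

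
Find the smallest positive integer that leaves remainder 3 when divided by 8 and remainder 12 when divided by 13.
M = 8 × 13 = 104. M₁ = 13, y₁ ≡ 5 (mod 8). M₂ = 8, y₂ ≡ 5 (mod 13). x = 3×13×5 + 12×8×5 ≡ 51 (mod 104). The smallest positive such number is 51.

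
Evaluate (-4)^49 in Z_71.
Using repeated squaring. (-4) ≡ 67 (mod 71). 49 = 32 + 16 + 1 (binary 110001). Repeated squaring mod 71: 67^1 ≡ 67; 67^2 ≡ 67² = 4489 ≡ 16; 67^4 ≡ 16² = 256 ≡ 43; 67^8 ≡ 43² = 1849 ≡ 3; 67^16 ≡ 3² = 9 ≡ 9; 67^32 ≡ 9² = 81 ≡ 10. Multiply: (-4)^49 ≡ 67^32 × 67^16 × 67^1 ≡ 10 × 9 × 67 (mod 71): 10 × 9 = 90 ≡ 19; 19 × 67 = 1273 ≡ 66. So (-4)^49 ≡ 66 (mod 71).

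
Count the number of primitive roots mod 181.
Number of primitive roots mod 181 = φ(180) = 48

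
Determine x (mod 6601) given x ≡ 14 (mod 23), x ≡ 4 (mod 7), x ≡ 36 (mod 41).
1348

Using the Chinese Remainder Theorem:
M = product of moduli = 6601
For equation 1: M_1 = 287, 287 ≡ 11 (mod 23), inverse of 287 mod 23 is 21 (check: 11 × 21 = 231 ≡ 1 (mod 23))
For equation 2: M_2 = 943, 943 ≡ 5 (mod 7), inverse of 943 mod 7 is 3 (check: 5 × 3 = 15 ≡ 1 (mod 7))
For equation 3: M_3 = 161, 161 ≡ 38 (mod 41), inverse of 161 mod 41 is 27 (check: 38 × 27 = 1026 ≡ 1 (mod 41))
Combine: x ≡ Σ r_i×M_i×(M_i⁻¹ mod m_i) = 14×287×21 + 4×943×3 + 36×161×27 = 84378 + 11316 + 156492 = 252186
252186 mod 6601 = 1348
x ≡ 1348 (mod 6601)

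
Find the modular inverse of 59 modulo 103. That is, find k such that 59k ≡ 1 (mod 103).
7

Using Extended Euclidean Algorithm:
gcd(59, 103) = 1
Bezout coefficients: 59 × 7 + 103 × -4 = 1
So 59 × 7 ≡ 1 (mod 103)
The inverse is 7 mod 103 = 7
Verification: 59 × 7 = 413 = 4 × 103 + 1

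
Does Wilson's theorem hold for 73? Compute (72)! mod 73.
(72)! mod 73 = 72. Since this equals -1 (mod 73), Wilson confirms 73 is prime.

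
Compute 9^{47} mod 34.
19

Using successive squaring:
Binary expansion of 47: 101111
Powers of 9 mod 34 (each is the square of the previous):
  9^1 ≡ 9 (mod 34)
  9^2 ≡ 9² = 81 ≡ 13 (mod 34)
  9^4 ≡ 13² = 169 ≡ 33 (mod 34)
  9^8 ≡ 33² = 1089 ≡ 1 (mod 34)
  9^16 ≡ 1² = 1 ≡ 1 (mod 34)
  9^32 ≡ 1² = 1 ≡ 1 (mod 34)
47 = 32 + 8 + 4 + 2 + 1, so 9^47 = 9^32 × 9^8 × 9^4 × 9^2 × 9^1 ≡ 1 × 1 × 33 × 13 × 9 (mod 34)
Multiplying step by step:
  1 × 1 = 1 ≡ 1 (mod 34)
  1 × 33 = 33 ≡ 33 (mod 34)
  33 × 13 = 429 ≡ 21 (mod 34)
  21 × 9 = 189 ≡ 19 (mod 34)
Result: 9^47 ≡ 19 (mod 34)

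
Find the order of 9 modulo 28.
Powers of 9 mod 28: 9^1≡9, 9^2≡25, 9^3≡1. Order = 3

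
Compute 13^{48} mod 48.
1

Using successive squaring:
Binary expansion of 48: 110000
Powers of 13 mod 48 (each is the square of the previous):
  13^1 ≡ 13 (mod 48)
  13^2 ≡ 13² = 169 ≡ 25 (mod 48)
  13^4 ≡ 25² = 625 ≡ 1 (mod 48)
  13^8 ≡ 1² = 1 ≡ 1 (mod 48)
  13^16 ≡ 1² = 1 ≡ 1 (mod 48)
  13^32 ≡ 1² = 1 ≡ 1 (mod 48)
48 = 32 + 16, so 13^48 = 13^32 × 13^16 ≡ 1 × 1 (mod 48)
Multiplying step by step:
  1 × 1 = 1 ≡ 1 (mod 48)
Result: 13^48 ≡ 1 (mod 48)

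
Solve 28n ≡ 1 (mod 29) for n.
28^(-1) ≡ 28 (mod 29). Verification: 28 × 28 = 784 ≡ 1 (mod 29)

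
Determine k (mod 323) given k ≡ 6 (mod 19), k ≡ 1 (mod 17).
120

Using the Chinese Remainder Theorem:
M = product of moduli = 323
For equation 1: M_1 = 17, 17 ≡ 17 (mod 19), inverse of 17 mod 19 is 9 (check: 17 × 9 = 153 ≡ 1 (mod 19))
For equation 2: M_2 = 19, 19 ≡ 2 (mod 17), inverse of 19 mod 17 is 9 (check: 2 × 9 = 18 ≡ 1 (mod 17))
Combine: k ≡ Σ r_i×M_i×(M_i⁻¹ mod m_i) = 6×17×9 + 1×19×9 = 918 + 171 = 1089
1089 mod 323 = 120
k ≡ 120 (mod 323)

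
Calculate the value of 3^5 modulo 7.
5 = 4 + 1 (binary 101). Repeated squaring mod 7: 3^1 ≡ 3; 3^2 ≡ 3² = 9 ≡ 2; 3^4 ≡ 2² = 4 ≡ 4. Multiply: 3^5 = 3^4 × 3^1 ≡ 4 × 3 (mod 7): 4 × 3 = 12 ≡ 5. So 3^5 ≡ 5 (mod 7).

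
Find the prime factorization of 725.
5^2 × 29

Divide by primes starting from smallest:
725 ÷ 5 = 145
145 ÷ 5 = 29
29 ÷ 29 = 1

725 = 5^2 × 29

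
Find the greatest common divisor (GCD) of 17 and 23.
1

Using the Euclidean algorithm:
17 = 0 × 23 + 17
23 = 1 × 17 + 6
17 = 2 × 6 + 5
6 = 1 × 5 + 1
5 = 5 × 1 + 0

GCD(17, 23) = 1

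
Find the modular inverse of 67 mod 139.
67^(-1) ≡ 83 (mod 139). Verification: 67 × 83 = 5561 ≡ 1 (mod 139)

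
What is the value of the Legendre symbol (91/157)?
(91/157) = 91^{78} mod 157 = -1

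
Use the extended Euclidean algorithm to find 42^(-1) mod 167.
Extended GCD: 42(4) + 167(-1) = 1. So 42^(-1) ≡ 4 ≡ 4 (mod 167). Verify: 42 × 4 = 168 ≡ 1 (mod 167)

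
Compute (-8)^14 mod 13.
Using Fermat: (-8)^{12} ≡ 1 (mod 13). 14 ≡ 2 (mod 12). So (-8)^{14} ≡ (-8)^{2} ≡ 12 (mod 13)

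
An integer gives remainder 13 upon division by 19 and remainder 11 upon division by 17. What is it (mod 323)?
M = 19 × 17 = 323. M₁ = 17, y₁ ≡ 9 (mod 19). M₂ = 19, y₂ ≡ 9 (mod 17). r = 13×17×9 + 11×19×9 ≡ 317 (mod 323). The smallest positive such number is 317.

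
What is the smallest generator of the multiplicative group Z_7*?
p - 1 = 6 has prime divisors 2, 3. h is a primitive root mod 7 iff h^(6/q) ≢ 1 (mod 7) for each such q.
h = 2: 2^3 ≡ 1, 2^2 ≡ 4 (mod 7); 2^3 ≡ 1, so not a primitive root.
h = 3: 3^3 ≡ 6, 3^2 ≡ 2 (mod 7); none is 1, so 3 has order 6 and is a primitive root.
The smallest primitive root mod 7 is g = 3.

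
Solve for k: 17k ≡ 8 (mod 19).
15

Since gcd(17, 19) = 1 divides 8, a solution exists.
Multiply both sides by the inverse of 17 mod 19:
  17^(-1) mod 19 = 9
  x ≡ 9 × 8 ≡ 72 ≡ 15 (mod 19)
Verification: 17 × 15 = 255 = 13 × 19 + 8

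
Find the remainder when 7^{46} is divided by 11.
By Fermat: 7^{10} ≡ 1 (mod 11). 46 = 4×10 + 6. So 7^{46} ≡ 7^{6} ≡ 4 (mod 11)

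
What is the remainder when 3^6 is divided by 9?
6 = 4 + 2 (binary 110). Repeated squaring mod 9: 3^1 ≡ 3; 3^2 ≡ 3² = 9 ≡ 0; 3^4 ≡ 0² = 0 ≡ 0. Multiply: 3^6 = 3^4 × 3^2 ≡ 0 × 0 (mod 9): 0 × 0 = 0 ≡ 0. So 3^6 ≡ 0 (mod 9).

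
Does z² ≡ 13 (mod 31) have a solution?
By Euler's criterion: 13^{15} ≡ 30 (mod 31). Since this equals -1 (≡ 30), 13 is not a QR.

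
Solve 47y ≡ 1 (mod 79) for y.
47^(-1) ≡ 37 (mod 79). Verification: 47 × 37 = 1739 ≡ 1 (mod 79)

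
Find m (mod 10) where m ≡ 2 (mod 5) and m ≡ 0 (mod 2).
M = 5 × 2 = 10. M₁ = 2, y₁ ≡ 3 (mod 5). M₂ = 5, y₂ ≡ 1 (mod 2). m = 2×2×3 + 0×5×1 ≡ 2 (mod 10)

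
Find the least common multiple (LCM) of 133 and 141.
18753

First find GCD(133, 141) using the Euclidean algorithm:
133 = 0 × 141 + 133
141 = 1 × 133 + 8
133 = 16 × 8 + 5
8 = 1 × 5 + 3
5 = 1 × 3 + 2
3 = 1 × 2 + 1
2 = 2 × 1 + 0
GCD(133, 141) = 1

LCM formula: LCM(a, b) = (a × b) / GCD(a, b)
LCM(133, 141) = (133 × 141) / 1
LCM(133, 141) = 18753 / 1
LCM(133, 141) = 18753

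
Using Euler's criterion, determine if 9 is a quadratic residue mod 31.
By Euler's criterion: 9^{15} ≡ 1 (mod 31). Since this equals 1, 9 is a QR.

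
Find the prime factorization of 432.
2^4 × 3^3

Divide by primes starting from smallest:
432 ÷ 2 = 216
216 ÷ 2 = 108
108 ÷ 2 = 54
54 ÷ 2 = 27
27 ÷ 3 = 9
9 ÷ 3 = 3
3 ÷ 3 = 1

432 = 2^4 × 3^3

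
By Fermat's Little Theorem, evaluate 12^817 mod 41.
By Fermat: 12^{40} ≡ 1 (mod 41). 817 ≡ 17 (mod 40). So 12^{817} ≡ 12^{17} ≡ 34 (mod 41)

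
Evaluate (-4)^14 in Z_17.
Using repeated squaring. (-4) ≡ 13 (mod 17). 14 = 8 + 4 + 2 (binary 1110). Repeated squaring mod 17: 13^1 ≡ 13; 13^2 ≡ 13² = 169 ≡ 16; 13^4 ≡ 16² = 256 ≡ 1; 13^8 ≡ 1² = 1 ≡ 1. Multiply: (-4)^14 ≡ 13^8 × 13^4 × 13^2 ≡ 1 × 1 × 16 (mod 17): 1 × 1 = 1 ≡ 1; 1 × 16 = 16 ≡ 16. So (-4)^14 ≡ 16 (mod 17).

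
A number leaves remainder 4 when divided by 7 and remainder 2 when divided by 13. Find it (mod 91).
M = 7 × 13 = 91. M₁ = 13, y₁ ≡ 6 (mod 7). M₂ = 7, y₂ ≡ 2 (mod 13). x = 4×13×6 + 2×7×2 ≡ 67 (mod 91)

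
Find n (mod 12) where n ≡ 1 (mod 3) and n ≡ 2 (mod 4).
M = 3 × 4 = 12. M₁ = 4, y₁ ≡ 1 (mod 3). M₂ = 3, y₂ ≡ 3 (mod 4). n = 1×4×1 + 2×3×3 ≡ 10 (mod 12)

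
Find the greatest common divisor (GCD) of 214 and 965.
1

Using the Euclidean algorithm:
214 = 0 × 965 + 214
965 = 4 × 214 + 109
214 = 1 × 109 + 105
109 = 1 × 105 + 4
105 = 26 × 4 + 1
4 = 4 × 1 + 0

GCD(214, 965) = 1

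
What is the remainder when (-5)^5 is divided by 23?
(-5) ≡ 18 (mod 23). 5 = 4 + 1 (binary 101). Repeated squaring mod 23: 18^1 ≡ 18; 18^2 ≡ 18² = 324 ≡ 2; 18^4 ≡ 2² = 4 ≡ 4. Multiply: (-5)^5 ≡ 18^4 × 18^1 ≡ 4 × 18 (mod 23): 4 × 18 = 72 ≡ 3. So (-5)^5 ≡ 3 (mod 23).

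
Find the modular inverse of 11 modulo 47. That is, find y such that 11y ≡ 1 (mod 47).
30

Using Extended Euclidean Algorithm:
gcd(11, 47) = 1
Bezout coefficients: 11 × -17 + 47 × 4 = 1
So 11 × -17 ≡ 1 (mod 47)
The inverse is -17 mod 47 = 30
Verification: 11 × 30 = 330 = 7 × 47 + 1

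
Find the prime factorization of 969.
3 × 17 × 19

Divide by primes starting from smallest:
969 ÷ 3 = 323
323 ÷ 17 = 19
19 ÷ 19 = 1

969 = 3 × 17 × 19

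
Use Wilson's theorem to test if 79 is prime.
(78)! mod 79 = 78. Since 78 ≡ -1 (mod 79), 79 is prime.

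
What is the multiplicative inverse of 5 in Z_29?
6

Using Extended Euclidean Algorithm:
gcd(5, 29) = 1
Bezout coefficients: 5 × 6 + 29 × -1 = 1
So 5 × 6 ≡ 1 (mod 29)
The inverse is 6 mod 29 = 6
Verification: 5 × 6 = 30 = 1 × 29 + 1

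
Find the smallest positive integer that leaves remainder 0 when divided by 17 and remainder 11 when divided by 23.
M = 17 × 23 = 391. M₁ = 23, y₁ ≡ 3 (mod 17). M₂ = 17, y₂ ≡ 19 (mod 23). m = 0×23×3 + 11×17×19 ≡ 34 (mod 391). The smallest positive such number is 34.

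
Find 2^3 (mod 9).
3 = 2 + 1 (binary 11). Repeated squaring mod 9: 2^1 ≡ 2; 2^2 ≡ 2² = 4 ≡ 4. Multiply: 2^3 = 2^2 × 2^1 ≡ 4 × 2 (mod 9): 4 × 2 = 8 ≡ 8. So 2^3 ≡ 8 (mod 9).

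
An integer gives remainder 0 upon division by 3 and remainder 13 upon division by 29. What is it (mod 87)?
M = 3 × 29 = 87. M₁ = 29, y₁ ≡ 2 (mod 3). M₂ = 3, y₂ ≡ 10 (mod 29). k = 0×29×2 + 13×3×10 ≡ 42 (mod 87). The smallest positive such number is 42.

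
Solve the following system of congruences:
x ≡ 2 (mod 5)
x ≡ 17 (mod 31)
17

Using the Chinese Remainder Theorem:
M = product of moduli = 155
For equation 1: M_1 = 31, 31 ≡ 1 (mod 5), inverse of 31 mod 5 is 1 (check: 1 × 1 = 1 ≡ 1 (mod 5))
For equation 2: M_2 = 5, 5 ≡ 5 (mod 31), inverse of 5 mod 31 is 25 (check: 5 × 25 = 125 ≡ 1 (mod 31))
Combine: x ≡ Σ r_i×M_i×(M_i⁻¹ mod m_i) = 2×31×1 + 17×5×25 = 62 + 2125 = 2187
2187 mod 155 = 17
x ≡ 17 (mod 155)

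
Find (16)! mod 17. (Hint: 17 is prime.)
By Wilson's theorem, (16)! ≡ -1 ≡ 16 (mod 17)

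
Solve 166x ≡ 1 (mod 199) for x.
166^(-1) ≡ 6 (mod 199). Verification: 166 × 6 = 996 ≡ 1 (mod 199)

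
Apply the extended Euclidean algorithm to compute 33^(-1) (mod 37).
Extended GCD: 33(9) + 37(-8) = 1. So 33^(-1) ≡ 9 ≡ 9 (mod 37). Verify: 33 × 9 = 297 ≡ 1 (mod 37)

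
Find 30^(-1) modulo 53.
23

Using Extended Euclidean Algorithm:
gcd(30, 53) = 1
Bezout coefficients: 30 × 23 + 53 × -13 = 1
So 30 × 23 ≡ 1 (mod 53)
The inverse is 23 mod 53 = 23
Verification: 30 × 23 = 690 = 13 × 53 + 1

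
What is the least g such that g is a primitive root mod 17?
p - 1 = 16 has prime divisors 2. h is a primitive root mod 17 iff h^(16/q) ≢ 1 (mod 17) for each such q.
h = 2: 2^8 ≡ 1 (mod 17); 2^8 ≡ 1, so not a primitive root.
h = 3: 3^8 ≡ 16 (mod 17); none is 1, so 3 has order 16 and is a primitive root.
The smallest primitive root mod 17 is g = 3.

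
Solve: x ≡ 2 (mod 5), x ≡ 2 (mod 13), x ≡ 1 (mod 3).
M = 5 × 13 × 3 = 195. M₁ = 39, y₁ ≡ 4 (mod 5). M₂ = 15, y₂ ≡ 7 (mod 13). M₃ = 65, y₃ ≡ 2 (mod 3). x = 2×39×4 + 2×15×7 + 1×65×2 ≡ 67 (mod 195)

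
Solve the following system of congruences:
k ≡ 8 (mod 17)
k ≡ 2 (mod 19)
59

Using the Chinese Remainder Theorem:
M = product of moduli = 323
For equation 1: M_1 = 19, 19 ≡ 2 (mod 17), inverse of 19 mod 17 is 9 (check: 2 × 9 = 18 ≡ 1 (mod 17))
For equation 2: M_2 = 17, 17 ≡ 17 (mod 19), inverse of 17 mod 19 is 9 (check: 17 × 9 = 153 ≡ 1 (mod 19))
Combine: k ≡ Σ r_i×M_i×(M_i⁻¹ mod m_i) = 8×19×9 + 2×17×9 = 1368 + 306 = 1674
1674 mod 323 = 59
k ≡ 59 (mod 323)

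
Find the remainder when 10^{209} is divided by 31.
By Fermat: 10^{30} ≡ 1 (mod 31). 209 = 6×30 + 29. So 10^{209} ≡ 10^{29} ≡ 28 (mod 31)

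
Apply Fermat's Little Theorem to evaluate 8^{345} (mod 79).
18

By Fermat's Little Theorem, a^(p-1) ≡ 1 (mod p) for prime p and gcd(a, p) = 1
Here p = 79, so 8^78 ≡ 1 (mod 79)
We can reduce the exponent: 345 mod 78 = 33
So 8^345 ≡ 8^33 (mod 79)
Computing: 8^33 mod 79 = 18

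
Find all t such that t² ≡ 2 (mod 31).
The square roots of 2 mod 31 are 8 and 23. Verify: 8² = 64 ≡ 2 (mod 31)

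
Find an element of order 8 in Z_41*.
3 has order 8 mod 41 since 3^{8} ≡ 1 (mod 41) and no smaller power works.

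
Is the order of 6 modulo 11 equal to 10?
Yes, ord_11(6) = 10.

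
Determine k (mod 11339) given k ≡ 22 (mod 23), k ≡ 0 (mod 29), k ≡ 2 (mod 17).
2552

Using the Chinese Remainder Theorem:
M = product of moduli = 11339
For equation 1: M_1 = 493, 493 ≡ 10 (mod 23), inverse of 493 mod 23 is 7 (check: 10 × 7 = 70 ≡ 1 (mod 23))
For equation 2: M_2 = 391, 391 ≡ 14 (mod 29), inverse of 391 mod 29 is 27 (check: 14 × 27 = 378 ≡ 1 (mod 29))
For equation 3: M_3 = 667, 667 ≡ 4 (mod 17), inverse of 667 mod 17 is 13 (check: 4 × 13 = 52 ≡ 1 (mod 17))
Combine: k ≡ Σ r_i×M_i×(M_i⁻¹ mod m_i) = 22×493×7 + 0×391×27 + 2×667×13 = 75922 + 0 + 17342 = 93264
93264 mod 11339 = 2552
k ≡ 2552 (mod 11339)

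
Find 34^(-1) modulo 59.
33

Using Extended Euclidean Algorithm:
gcd(34, 59) = 1
Bezout coefficients: 34 × -26 + 59 × 15 = 1
So 34 × -26 ≡ 1 (mod 59)
The inverse is -26 mod 59 = 33
Verification: 34 × 33 = 1122 = 19 × 59 + 1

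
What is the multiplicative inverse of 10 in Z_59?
6

Using Extended Euclidean Algorithm:
gcd(10, 59) = 1
Bezout coefficients: 10 × 6 + 59 × -1 = 1
So 10 × 6 ≡ 1 (mod 59)
The inverse is 6 mod 59 = 6
Verification: 10 × 6 = 60 = 1 × 59 + 1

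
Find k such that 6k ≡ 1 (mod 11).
6^(-1) ≡ 2 (mod 11). Verification: 6 × 2 = 12 ≡ 1 (mod 11)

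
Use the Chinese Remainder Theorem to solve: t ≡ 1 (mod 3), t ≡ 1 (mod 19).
M = 3 × 19 = 57. M₁ = 19, y₁ ≡ 1 (mod 3). M₂ = 3, y₂ ≡ 13 (mod 19). t = 1×19×1 + 1×3×13 ≡ 1 (mod 57)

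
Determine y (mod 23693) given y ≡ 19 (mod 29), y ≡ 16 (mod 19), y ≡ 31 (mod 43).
4804

Using the Chinese Remainder Theorem:
M = product of moduli = 23693
For equation 1: M_1 = 817, 817 ≡ 5 (mod 29), inverse of 817 mod 29 is 6 (check: 5 × 6 = 30 ≡ 1 (mod 29))
For equation 2: M_2 = 1247, 1247 ≡ 12 (mod 19), inverse of 1247 mod 19 is 8 (check: 12 × 8 = 96 ≡ 1 (mod 19))
For equation 3: M_3 = 551, 551 ≡ 35 (mod 43), inverse of 551 mod 43 is 16 (check: 35 × 16 = 560 ≡ 1 (mod 43))
Combine: y ≡ Σ r_i×M_i×(M_i⁻¹ mod m_i) = 19×817×6 + 16×1247×8 + 31×551×16 = 93138 + 159616 + 273296 = 526050
526050 mod 23693 = 4804
y ≡ 4804 (mod 23693)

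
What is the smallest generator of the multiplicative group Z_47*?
p - 1 = 46 has prime divisors 2, 23. h is a primitive root mod 47 iff h^(46/q) ≢ 1 (mod 47) for each such q.
h = 2: 2^23 ≡ 1, 2^2 ≡ 4 (mod 47); 2^23 ≡ 1, so not a primitive root.
h = 3: 3^23 ≡ 1, 3^2 ≡ 9 (mod 47); 3^23 ≡ 1, so not a primitive root.
h = 4: 4^23 ≡ 1, 4^2 ≡ 16 (mod 47); 4^23 ≡ 1, so not a primitive root.
h = 5: 5^23 ≡ 46, 5^2 ≡ 25 (mod 47); none is 1, so 5 has order 46 and is a primitive root.
The smallest primitive root mod 47 is g = 5.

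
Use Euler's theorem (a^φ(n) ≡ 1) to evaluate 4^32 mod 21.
By Euler: 4^{12} ≡ 1 (mod 21) since gcd(4, 21) = 1. 32 = 2×12 + 8. So 4^{32} ≡ 4^{8} ≡ 16 (mod 21)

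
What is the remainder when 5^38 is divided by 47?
Using repeated squaring. 38 = 32 + 4 + 2 (binary 100110). Repeated squaring mod 47: 5^1 ≡ 5; 5^2 ≡ 5² = 25 ≡ 25; 5^4 ≡ 25² = 625 ≡ 14; 5^8 ≡ 14² = 196 ≡ 8; 5^16 ≡ 8² = 64 ≡ 17; 5^32 ≡ 17² = 289 ≡ 7. Multiply: 5^38 = 5^32 × 5^4 × 5^2 ≡ 7 × 14 × 25 (mod 47): 7 × 14 = 98 ≡ 4; 4 × 25 = 100 ≡ 6. So 5^38 ≡ 6 (mod 47).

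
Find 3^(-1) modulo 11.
4

Using Extended Euclidean Algorithm:
gcd(3, 11) = 1
Bezout coefficients: 3 × 4 + 11 × -1 = 1
So 3 × 4 ≡ 1 (mod 11)
The inverse is 4 mod 11 = 4
Verification: 3 × 4 = 12 = 1 × 11 + 1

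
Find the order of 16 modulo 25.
Powers of 16 mod 25: 16^1≡16, 16^2≡6, 16^3≡21, 16^4≡11, 16^5≡1. Order = 5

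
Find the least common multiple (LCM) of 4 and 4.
4

First find GCD(4, 4) using the Euclidean algorithm:
4 = 1 × 4 + 0
GCD(4, 4) = 4

LCM formula: LCM(a, b) = (a × b) / GCD(a, b)
LCM(4, 4) = (4 × 4) / 4
LCM(4, 4) = 16 / 4
LCM(4, 4) = 4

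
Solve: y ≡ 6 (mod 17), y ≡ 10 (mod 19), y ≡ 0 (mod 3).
M = 17 × 19 × 3 = 969. M₁ = 57, y₁ ≡ 3 (mod 17). M₂ = 51, y₂ ≡ 3 (mod 19). M₃ = 323, y₃ ≡ 2 (mod 3). y = 6×57×3 + 10×51×3 + 0×323×2 ≡ 618 (mod 969)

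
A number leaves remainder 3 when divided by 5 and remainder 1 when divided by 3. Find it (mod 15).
M = 5 × 3 = 15. M₁ = 3, y₁ ≡ 2 (mod 5). M₂ = 5, y₂ ≡ 2 (mod 3). r = 3×3×2 + 1×5×2 ≡ 13 (mod 15)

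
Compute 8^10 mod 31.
10 = 8 + 2 (binary 1010). Repeated squaring mod 31: 8^1 ≡ 8; 8^2 ≡ 8² = 64 ≡ 2; 8^4 ≡ 2² = 4 ≡ 4; 8^8 ≡ 4² = 16 ≡ 16. Multiply: 8^10 = 8^8 × 8^2 ≡ 16 × 2 (mod 31): 16 × 2 = 32 ≡ 1. So 8^10 ≡ 1 (mod 31).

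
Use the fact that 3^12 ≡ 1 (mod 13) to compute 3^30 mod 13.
By Fermat: 3^{12} ≡ 1 (mod 13). 30 = 2×12 + 6. So 3^{30} ≡ 3^{6} ≡ 1 (mod 13)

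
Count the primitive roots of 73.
24

The number of primitive roots modulo p is φ(p-1) = φ(72)
φ(72) = 24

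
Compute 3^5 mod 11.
5 = 4 + 1 (binary 101). Repeated squaring mod 11: 3^1 ≡ 3; 3^2 ≡ 3² = 9 ≡ 9; 3^4 ≡ 9² = 81 ≡ 4. Multiply: 3^5 = 3^4 × 3^1 ≡ 4 × 3 (mod 11): 4 × 3 = 12 ≡ 1. So 3^5 ≡ 1 (mod 11).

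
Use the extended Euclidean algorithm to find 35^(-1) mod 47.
Extended GCD: 35(-4) + 47(3) = 1. So 35^(-1) ≡ 43 ≡ 43 (mod 47). Verify: 35 × 43 = 1505 ≡ 1 (mod 47)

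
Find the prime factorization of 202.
2 × 101

Divide by primes starting from smallest:
202 ÷ 2 = 101
101 ÷ 101 = 1

202 = 2 × 101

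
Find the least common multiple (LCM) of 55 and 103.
5665

First find GCD(55, 103) using the Euclidean algorithm:
55 = 0 × 103 + 55
103 = 1 × 55 + 48
55 = 1 × 48 + 7
48 = 6 × 7 + 6
7 = 1 × 6 + 1
6 = 6 × 1 + 0
GCD(55, 103) = 1

LCM formula: LCM(a, b) = (a × b) / GCD(a, b)
LCM(55, 103) = (55 × 103) / 1
LCM(55, 103) = 5665 / 1
LCM(55, 103) = 5665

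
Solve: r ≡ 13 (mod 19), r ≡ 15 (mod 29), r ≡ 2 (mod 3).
M = 19 × 29 × 3 = 1653. M₁ = 87, y₁ ≡ 7 (mod 19). M₂ = 57, y₂ ≡ 28 (mod 29). M₃ = 551, y₃ ≡ 2 (mod 3). r = 13×87×7 + 15×57×28 + 2×551×2 ≡ 1001 (mod 1653)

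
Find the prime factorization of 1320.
2^3 × 3 × 5 × 11

Divide by primes starting from smallest:
1320 ÷ 2 = 660
660 ÷ 2 = 330
330 ÷ 2 = 165
165 ÷ 3 = 55
55 ÷ 5 = 11
11 ÷ 11 = 1

1320 = 2^3 × 3 × 5 × 11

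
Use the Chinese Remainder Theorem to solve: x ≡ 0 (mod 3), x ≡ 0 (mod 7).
0

Using the Chinese Remainder Theorem:
M = product of moduli = 21
For equation 1: M_1 = 7, 7 ≡ 1 (mod 3), inverse of 7 mod 3 is 1 (check: 1 × 1 = 1 ≡ 1 (mod 3))
For equation 2: M_2 = 3, 3 ≡ 3 (mod 7), inverse of 3 mod 7 is 5 (check: 3 × 5 = 15 ≡ 1 (mod 7))
Combine: x ≡ Σ r_i×M_i×(M_i⁻¹ mod m_i) = 0×7×1 + 0×3×5 = 0 + 0 = 0
0 mod 21 = 0
x ≡ 0 (mod 21)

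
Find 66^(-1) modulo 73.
52

Using Extended Euclidean Algorithm:
gcd(66, 73) = 1
Bezout coefficients: 66 × -21 + 73 × 19 = 1
So 66 × -21 ≡ 1 (mod 73)
The inverse is -21 mod 73 = 52
Verification: 66 × 52 = 3432 = 47 × 73 + 1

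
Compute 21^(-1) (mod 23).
21^(-1) ≡ 11 (mod 23). Verification: 21 × 11 = 231 ≡ 1 (mod 23)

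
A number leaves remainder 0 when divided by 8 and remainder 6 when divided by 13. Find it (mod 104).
M = 8 × 13 = 104. M₁ = 13, y₁ ≡ 5 (mod 8). M₂ = 8, y₂ ≡ 5 (mod 13). k = 0×13×5 + 6×8×5 ≡ 32 (mod 104)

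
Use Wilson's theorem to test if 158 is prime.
(157)! mod 158 = 0. Since 0 ≢ -1 (mod 158), 158 is not prime.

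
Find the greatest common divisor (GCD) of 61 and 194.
1

Using the Euclidean algorithm:
61 = 0 × 194 + 61
194 = 3 × 61 + 11
61 = 5 × 11 + 6
11 = 1 × 6 + 5
6 = 1 × 5 + 1
5 = 5 × 1 + 0

GCD(61, 194) = 1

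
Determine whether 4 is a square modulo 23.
By Euler's criterion: 4^{11} ≡ 1 (mod 23). Since this equals 1, 4 is a QR.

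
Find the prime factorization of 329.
7 × 47

Divide by primes starting from smallest:
329 ÷ 7 = 47
47 ÷ 47 = 1

329 = 7 × 47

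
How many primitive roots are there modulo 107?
Number of primitive roots mod 107 = φ(106) = 52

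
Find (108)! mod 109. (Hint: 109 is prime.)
By Wilson's theorem, (108)! ≡ -1 ≡ 108 (mod 109)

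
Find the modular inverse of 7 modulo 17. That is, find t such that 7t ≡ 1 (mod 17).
5

Using Extended Euclidean Algorithm:
gcd(7, 17) = 1
Bezout coefficients: 7 × 5 + 17 × -2 = 1
So 7 × 5 ≡ 1 (mod 17)
The inverse is 5 mod 17 = 5
Verification: 7 × 5 = 35 = 2 × 17 + 1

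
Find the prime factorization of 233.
233

Divide by primes starting from smallest:
233 ÷ 233 = 1

233 = 233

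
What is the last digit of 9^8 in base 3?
9 ≡ 0 (mod 3). 8 = 8 (binary 1000). Repeated squaring mod 3: 0^1 ≡ 0; 0^2 ≡ 0² = 0 ≡ 0; 0^4 ≡ 0² = 0 ≡ 0; 0^8 ≡ 0² = 0 ≡ 0. So 9^8 ≡ 0 (mod 3).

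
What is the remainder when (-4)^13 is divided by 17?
Using repeated squaring. (-4) ≡ 13 (mod 17). 13 = 8 + 4 + 1 (binary 1101). Repeated squaring mod 17: 13^1 ≡ 13; 13^2 ≡ 13² = 169 ≡ 16; 13^4 ≡ 16² = 256 ≡ 1; 13^8 ≡ 1² = 1 ≡ 1. Multiply: (-4)^13 ≡ 13^8 × 13^4 × 13^1 ≡ 1 × 1 × 13 (mod 17): 1 × 1 = 1 ≡ 1; 1 × 13 = 13 ≡ 13. So (-4)^13 ≡ 13 (mod 17).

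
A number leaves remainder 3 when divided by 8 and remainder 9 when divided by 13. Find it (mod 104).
M = 8 × 13 = 104. M₁ = 13, y₁ ≡ 5 (mod 8). M₂ = 8, y₂ ≡ 5 (mod 13). x = 3×13×5 + 9×8×5 ≡ 35 (mod 104)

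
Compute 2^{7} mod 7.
2

Using successive squaring:
Binary expansion of 7: 111
Powers of 2 mod 7 (each is the square of the previous):
  2^1 ≡ 2 (mod 7)
  2^2 ≡ 2² = 4 ≡ 4 (mod 7)
  2^4 ≡ 4² = 16 ≡ 2 (mod 7)
7 = 4 + 2 + 1, so 2^7 = 2^4 × 2^2 × 2^1 ≡ 2 × 4 × 2 (mod 7)
Multiplying step by step:
  2 × 4 = 8 ≡ 1 (mod 7)
  1 × 2 = 2 ≡ 2 (mod 7)
Result: 2^7 ≡ 2 (mod 7)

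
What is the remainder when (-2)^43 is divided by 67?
Using repeated squaring. (-2) ≡ 65 (mod 67). 43 = 32 + 8 + 2 + 1 (binary 101011). Repeated squaring mod 67: 65^1 ≡ 65; 65^2 ≡ 65² = 4225 ≡ 4; 65^4 ≡ 4² = 16 ≡ 16; 65^8 ≡ 16² = 256 ≡ 55; 65^16 ≡ 55² = 3025 ≡ 10; 65^32 ≡ 10² = 100 ≡ 33. Multiply: (-2)^43 ≡ 65^32 × 65^8 × 65^2 × 65^1 ≡ 33 × 55 × 4 × 65 (mod 67): 33 × 55 = 1815 ≡ 6; 6 × 4 = 24 ≡ 24; 24 × 65 = 1560 ≡ 19. So (-2)^43 ≡ 19 (mod 67).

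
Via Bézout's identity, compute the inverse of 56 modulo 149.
Extended GCD: 56(8) + 149(-3) = 1. So 56^(-1) ≡ 8 ≡ 8 (mod 149). Verify: 56 × 8 = 448 ≡ 1 (mod 149)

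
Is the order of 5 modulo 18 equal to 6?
Yes, ord_18(5) = 6.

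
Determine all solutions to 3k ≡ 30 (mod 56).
10

Since gcd(3, 56) = 1 divides 30, a solution exists.
Multiply both sides by the inverse of 3 mod 56:
  3^(-1) mod 56 = 19
  x ≡ 19 × 30 ≡ 570 ≡ 10 (mod 56)
Verification: 3 × 10 = 30 = 0 × 56 + 30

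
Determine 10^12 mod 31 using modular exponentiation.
Using repeated squaring. 12 = 8 + 4 (binary 1100). Repeated squaring mod 31: 10^1 ≡ 10; 10^2 ≡ 10² = 100 ≡ 7; 10^4 ≡ 7² = 49 ≡ 18; 10^8 ≡ 18² = 324 ≡ 14. Multiply: 10^12 = 10^8 × 10^4 ≡ 14 × 18 (mod 31): 14 × 18 = 252 ≡ 4. So 10^12 ≡ 4 (mod 31).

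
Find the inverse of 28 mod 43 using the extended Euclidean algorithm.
Extended GCD: 28(20) + 43(-13) = 1. So 28^(-1) ≡ 20 ≡ 20 (mod 43). Verify: 28 × 20 = 560 ≡ 1 (mod 43)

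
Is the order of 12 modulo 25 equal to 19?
No, the actual order is 20, not 19.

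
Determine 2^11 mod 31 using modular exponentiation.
Using repeated squaring. 11 = 8 + 2 + 1 (binary 1011). Repeated squaring mod 31: 2^1 ≡ 2; 2^2 ≡ 2² = 4 ≡ 4; 2^4 ≡ 4² = 16 ≡ 16; 2^8 ≡ 16² = 256 ≡ 8. Multiply: 2^11 = 2^8 × 2^2 × 2^1 ≡ 8 × 4 × 2 (mod 31): 8 × 4 = 32 ≡ 1; 1 × 2 = 2 ≡ 2. So 2^11 ≡ 2 (mod 31).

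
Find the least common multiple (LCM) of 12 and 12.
12

First find GCD(12, 12) using the Euclidean algorithm:
12 = 1 × 12 + 0
GCD(12, 12) = 12

LCM formula: LCM(a, b) = (a × b) / GCD(a, b)
LCM(12, 12) = (12 × 12) / 12
LCM(12, 12) = 144 / 12
LCM(12, 12) = 12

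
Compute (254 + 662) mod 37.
28

(254 + 662) = 916
916 mod 37 = 28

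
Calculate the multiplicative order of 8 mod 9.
Powers of 8 mod 9: 8^1≡8, 8^2≡1. Order = 2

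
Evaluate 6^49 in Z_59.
Using repeated squaring. 49 = 32 + 16 + 1 (binary 110001). Repeated squaring mod 59: 6^1 ≡ 6; 6^2 ≡ 6² = 36 ≡ 36; 6^4 ≡ 36² = 1296 ≡ 57; 6^8 ≡ 57² = 3249 ≡ 4; 6^16 ≡ 4² = 16 ≡ 16; 6^32 ≡ 16² = 256 ≡ 20. Multiply: 6^49 = 6^32 × 6^16 × 6^1 ≡ 20 × 16 × 6 (mod 59): 20 × 16 = 320 ≡ 25; 25 × 6 = 150 ≡ 32. So 6^49 ≡ 32 (mod 59).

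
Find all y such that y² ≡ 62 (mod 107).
The square roots of 62 mod 107 are 13 and 94. Verify: 13² = 169 ≡ 62 (mod 107)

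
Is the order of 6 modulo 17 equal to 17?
No, the actual order is 16, not 17.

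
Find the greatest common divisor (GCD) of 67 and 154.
1

Using the Euclidean algorithm:
67 = 0 × 154 + 67
154 = 2 × 67 + 20
67 = 3 × 20 + 7
20 = 2 × 7 + 6
7 = 1 × 6 + 1
6 = 6 × 1 + 0

GCD(67, 154) = 1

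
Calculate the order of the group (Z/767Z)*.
696

Prime factorization: 767 = 13 × 59
Using the formula φ(n) = n × Π(1 - 1/p) for each prime factor p:
φ(767) = 767 × (1 - 1/13) × (1 - 1/59)
φ(767) = 696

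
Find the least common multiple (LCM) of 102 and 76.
3876

First find GCD(102, 76) using the Euclidean algorithm:
102 = 1 × 76 + 26
76 = 2 × 26 + 24
26 = 1 × 24 + 2
24 = 12 × 2 + 0
GCD(102, 76) = 2

LCM formula: LCM(a, b) = (a × b) / GCD(a, b)
LCM(102, 76) = (102 × 76) / 2
LCM(102, 76) = 7752 / 2
LCM(102, 76) = 3876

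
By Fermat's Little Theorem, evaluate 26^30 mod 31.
By Fermat's Little Theorem, 26^{30} ≡ 1 (mod 31) since 31 is prime and gcd(26, 31) = 1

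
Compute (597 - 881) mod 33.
13

(597 - 881) = -284
-284 mod 33 = 13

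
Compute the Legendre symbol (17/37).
(17/37) = 17^{18} mod 37 = -1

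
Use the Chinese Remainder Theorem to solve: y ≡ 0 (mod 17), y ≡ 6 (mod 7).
34

Using the Chinese Remainder Theorem:
M = product of moduli = 119
For equation 1: M_1 = 7, 7 ≡ 7 (mod 17), inverse of 7 mod 17 is 5 (check: 7 × 5 = 35 ≡ 1 (mod 17))
For equation 2: M_2 = 17, 17 ≡ 3 (mod 7), inverse of 17 mod 7 is 5 (check: 3 × 5 = 15 ≡ 1 (mod 7))
Combine: y ≡ Σ r_i×M_i×(M_i⁻¹ mod m_i) = 0×7×5 + 6×17×5 = 0 + 510 = 510
510 mod 119 = 34
y ≡ 34 (mod 119)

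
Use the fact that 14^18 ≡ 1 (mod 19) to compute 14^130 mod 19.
By Fermat: 14^{18} ≡ 1 (mod 19). 130 = 7×18 + 4. So 14^{130} ≡ 14^{4} ≡ 17 (mod 19)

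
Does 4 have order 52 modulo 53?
p - 1 = 52 has prime divisors 2, 13. Check 4^(52/q) mod 53 for each: 4^(52/2) = 4^26 ≡ 1, 4^(52/13) = 4^4 ≡ 44 (mod 53). Since 4^26 ≡ 1 (mod 53), the order of 4 divides 26 (in fact the order is 26) ≠ 52, so it is not a primitive root.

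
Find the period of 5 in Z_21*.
Powers of 5 mod 21: 5^1≡5, 5^2≡4, 5^3≡20, 5^4≡16, 5^5≡17, 5^6≡1. Order = 6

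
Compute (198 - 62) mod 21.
10

(198 - 62) = 136
136 mod 21 = 10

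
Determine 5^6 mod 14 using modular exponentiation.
6 = 4 + 2 (binary 110). Repeated squaring mod 14: 5^1 ≡ 5; 5^2 ≡ 5² = 25 ≡ 11; 5^4 ≡ 11² = 121 ≡ 9. Multiply: 5^6 = 5^4 × 5^2 ≡ 9 × 11 (mod 14): 9 × 11 = 99 ≡ 1. So 5^6 ≡ 1 (mod 14).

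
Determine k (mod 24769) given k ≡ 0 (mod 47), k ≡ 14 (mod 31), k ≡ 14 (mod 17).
4230

Using the Chinese Remainder Theorem:
M = product of moduli = 24769
For equation 1: M_1 = 527, 527 ≡ 10 (mod 47), inverse of 527 mod 47 is 33 (check: 10 × 33 = 330 ≡ 1 (mod 47))
For equation 2: M_2 = 799, 799 ≡ 24 (mod 31), inverse of 799 mod 31 is 22 (check: 24 × 22 = 528 ≡ 1 (mod 31))
For equation 3: M_3 = 1457, 1457 ≡ 12 (mod 17), inverse of 1457 mod 17 is 10 (check: 12 × 10 = 120 ≡ 1 (mod 17))
Combine: k ≡ Σ r_i×M_i×(M_i⁻¹ mod m_i) = 0×527×33 + 14×799×22 + 14×1457×10 = 0 + 246092 + 203980 = 450072
450072 mod 24769 = 4230
k ≡ 4230 (mod 24769)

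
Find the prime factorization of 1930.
2 × 5 × 193

Divide by primes starting from smallest:
1930 ÷ 2 = 965
965 ÷ 5 = 193
193 ÷ 193 = 1

1930 = 2 × 5 × 193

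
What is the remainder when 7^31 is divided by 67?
Using repeated squaring. 31 = 16 + 8 + 4 + 2 + 1 (binary 11111). Repeated squaring mod 67: 7^1 ≡ 7; 7^2 ≡ 7² = 49 ≡ 49; 7^4 ≡ 49² = 2401 ≡ 56; 7^8 ≡ 56² = 3136 ≡ 54; 7^16 ≡ 54² = 2916 ≡ 35. Multiply: 7^31 = 7^16 × 7^8 × 7^4 × 7^2 × 7^1 ≡ 35 × 54 × 56 × 49 × 7 (mod 67): 35 × 54 = 1890 ≡ 14; 14 × 56 = 784 ≡ 47; 47 × 49 = 2303 ≡ 25; 25 × 7 = 175 ≡ 41. So 7^31 ≡ 41 (mod 67).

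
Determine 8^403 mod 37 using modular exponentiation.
Using Fermat: 8^{36} ≡ 1 (mod 37). 403 ≡ 7 (mod 36). So 8^{403} ≡ 8^{7} ≡ 29 (mod 37)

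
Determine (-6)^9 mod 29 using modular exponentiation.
(-6) ≡ 23 (mod 29). 9 = 8 + 1 (binary 1001). Repeated squaring mod 29: 23^1 ≡ 23; 23^2 ≡ 23² = 529 ≡ 7; 23^4 ≡ 7² = 49 ≡ 20; 23^8 ≡ 20² = 400 ≡ 23. Multiply: (-6)^9 ≡ 23^8 × 23^1 ≡ 23 × 23 (mod 29): 23 × 23 = 529 ≡ 7. So (-6)^9 ≡ 7 (mod 29).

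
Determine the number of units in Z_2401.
2058

Prime factorization: 2401 = 7^4
Using the formula φ(n) = n × Π(1 - 1/p) for each prime factor p:
φ(2401) = 2401 × (1 - 1/7)
φ(2401) = 2058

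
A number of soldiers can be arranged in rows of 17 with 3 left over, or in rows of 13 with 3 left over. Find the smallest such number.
M = 17 × 13 = 221. M₁ = 13, y₁ ≡ 4 (mod 17). M₂ = 17, y₂ ≡ 10 (mod 13). n = 3×13×4 + 3×17×10 ≡ 3 (mod 221). The smallest positive such number is 3.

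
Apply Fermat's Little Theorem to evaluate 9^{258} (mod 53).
36

By Fermat's Little Theorem, a^(p-1) ≡ 1 (mod p) for prime p and gcd(a, p) = 1
Here p = 53, so 9^52 ≡ 1 (mod 53)
We can reduce the exponent: 258 mod 52 = 50
So 9^258 ≡ 9^50 (mod 53)
Computing: 9^50 mod 53 = 36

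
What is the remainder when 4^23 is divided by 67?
Using repeated squaring. 23 = 16 + 4 + 2 + 1 (binary 10111). Repeated squaring mod 67: 4^1 ≡ 4; 4^2 ≡ 4² = 16 ≡ 16; 4^4 ≡ 16² = 256 ≡ 55; 4^8 ≡ 55² = 3025 ≡ 10; 4^16 ≡ 10² = 100 ≡ 33. Multiply: 4^23 = 4^16 × 4^4 × 4^2 × 4^1 ≡ 33 × 55 × 16 × 4 (mod 67): 33 × 55 = 1815 ≡ 6; 6 × 16 = 96 ≡ 29; 29 × 4 = 116 ≡ 49. So 4^23 ≡ 49 (mod 67).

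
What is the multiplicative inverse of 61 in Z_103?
61^(-1) ≡ 76 (mod 103). Verification: 61 × 76 = 4636 ≡ 1 (mod 103)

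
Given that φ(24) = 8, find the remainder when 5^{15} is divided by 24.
By Euler: 5^{8} ≡ 1 (mod 24) since gcd(5, 24) = 1. 15 = 1×8 + 7. So 5^{15} ≡ 5^{7} ≡ 5 (mod 24)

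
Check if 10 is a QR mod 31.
By Euler's criterion: 10^{15} ≡ 1 (mod 31). Since this equals 1, 10 is a QR.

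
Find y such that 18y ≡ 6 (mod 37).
25

Since gcd(18, 37) = 1 divides 6, a solution exists.
Multiply both sides by the inverse of 18 mod 37:
  18^(-1) mod 37 = 35
  x ≡ 35 × 6 ≡ 210 ≡ 25 (mod 37)
Verification: 18 × 25 = 450 = 12 × 37 + 6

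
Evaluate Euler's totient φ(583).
520

Prime factorization: 583 = 11 × 53
Using the formula φ(n) = n × Π(1 - 1/p) for each prime factor p:
φ(583) = 583 × (1 - 1/11) × (1 - 1/53)
φ(583) = 520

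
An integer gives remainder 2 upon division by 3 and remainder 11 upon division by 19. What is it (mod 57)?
M = 3 × 19 = 57. M₁ = 19, y₁ ≡ 1 (mod 3). M₂ = 3, y₂ ≡ 13 (mod 19). k = 2×19×1 + 11×3×13 ≡ 11 (mod 57). The smallest positive such number is 11.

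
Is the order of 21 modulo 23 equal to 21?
No, the actual order is 22, not 21.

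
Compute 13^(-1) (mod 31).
13^(-1) ≡ 12 (mod 31). Verification: 13 × 12 = 156 ≡ 1 (mod 31)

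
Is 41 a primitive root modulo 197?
p - 1 = 196 has prime divisors 2, 7. Check 41^(196/q) mod 197 for each: 41^(196/2) = 41^98 ≡ 1, 41^(196/7) = 41^28 ≡ 114 (mod 197). Since 41^98 ≡ 1 (mod 197), the order of 41 divides 98 (in fact the order is 98) ≠ 196, so it is not a primitive root.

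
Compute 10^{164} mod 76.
24

Using successive squaring:
Binary expansion of 164: 10100100
Powers of 10 mod 76 (each is the square of the previous):
  10^1 ≡ 10 (mod 76)
  10^2 ≡ 10² = 100 ≡ 24 (mod 76)
  10^4 ≡ 24² = 576 ≡ 44 (mod 76)
  10^8 ≡ 44² = 1936 ≡ 36 (mod 76)
  10^16 ≡ 36² = 1296 ≡ 4 (mod 76)
  10^32 ≡ 4² = 16 ≡ 16 (mod 76)
  10^64 ≡ 16² = 256 ≡ 28 (mod 76)
  10^128 ≡ 28² = 784 ≡ 24 (mod 76)
164 = 128 + 32 + 4, so 10^164 = 10^128 × 10^32 × 10^4 ≡ 24 × 16 × 44 (mod 76)
Multiplying step by step:
  24 × 16 = 384 ≡ 4 (mod 76)
  4 × 44 = 176 ≡ 24 (mod 76)
Result: 10^164 ≡ 24 (mod 76)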